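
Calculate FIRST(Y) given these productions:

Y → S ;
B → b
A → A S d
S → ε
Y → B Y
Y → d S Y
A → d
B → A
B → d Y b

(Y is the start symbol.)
To compute FIRST(Y), examine every production with Y on the left-hand side, reading each right-hand side left to right until a non-nullable symbol is reached.

FIRST sets of the other non-terminals involved (by the same procedure, iterated to a fixed point):
  FIRST(S) = { ε }
  FIRST(B) = { 'b', 'd' }

From Y → S ;:
  - S is a non-terminal: add FIRST(S) \ {ε} = { }
    S is nullable, so continue to the next symbol
  - ';' is a terminal: add ';' and stop
From Y → B Y:
  - B is a non-terminal: add FIRST(B) \ {ε} = { 'b', 'd' }
    B is not nullable, so stop
From Y → d S Y:
  - d is a terminal: add 'd' and stop

Collecting: FIRST(Y) = { ';', 'b', 'd' }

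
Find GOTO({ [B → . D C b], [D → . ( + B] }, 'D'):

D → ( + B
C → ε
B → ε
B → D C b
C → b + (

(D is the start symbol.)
{ [B → D . C b], [C → . b + (], [C → .] }

GOTO(I, 'D') = CLOSURE({ [A → αX.β] : [A → α.Xβ] ∈ I, X = 'D' })

Items with dot before 'D', with the dot advanced:
  [B → . D C b] → [B → D . C b]
Closure of the advanced items:
  [B → D . C b] has the dot before C: add [C → .], [C → . b + (]

GOTO = { [B → D . C b], [C → . b + (], [C → .] }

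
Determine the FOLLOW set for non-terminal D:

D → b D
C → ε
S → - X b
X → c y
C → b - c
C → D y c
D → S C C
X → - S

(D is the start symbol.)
To compute FOLLOW(D), find every occurrence of D on a right-hand side N → α D β: add FIRST(β) \ {ε}, and if β is empty or nullable also add FOLLOW(N). Iterate to a fixed point.

D is the start symbol, so $ ∈ FOLLOW(D).
In D → b D: D is at the end; this adds FOLLOW(D) to itself — nothing new
In C → D y c: D is followed by y c, add FIRST(y c) \ {ε} = { 'y' }

Taking the union: FOLLOW(D) = { $, 'y' }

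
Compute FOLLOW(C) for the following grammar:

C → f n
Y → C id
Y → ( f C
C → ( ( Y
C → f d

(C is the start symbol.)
To compute FOLLOW(C), find every occurrence of C on a right-hand side N → α C β: add FIRST(β) \ {ε}, and if β is empty or nullable also add FOLLOW(N). Iterate to a fixed point.

C is the start symbol, so $ ∈ FOLLOW(C).
In Y → C id: C is followed by id, add FIRST(id) \ {ε} = { 'id' }
In Y → ( f C: C is at the end, add FOLLOW(Y)

The FOLLOW sets referred to above (computed the same way, to a fixed point):
  FOLLOW(Y) = { $, 'id' }

Taking the union: FOLLOW(C) = { $, 'id' }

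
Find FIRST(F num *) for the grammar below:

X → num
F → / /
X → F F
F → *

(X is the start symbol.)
FIRST sets of the non-terminals involved (from the grammar, by fixed-point iteration):
  FIRST(F) = { '*', '/' }

To compute FIRST(F num *), process the symbols left to right:
Symbol F is a non-terminal. Add FIRST(F) \ {ε} = { '*', '/' }
F is not nullable (ε ∉ FIRST(F)), so stop here.
FIRST(F num *) = { '*', '/' }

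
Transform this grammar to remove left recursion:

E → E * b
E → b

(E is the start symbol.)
E → b E'
E' → * b E'
E' → ε

E is directly left-recursive. The standard transformation for
  A → A α₁ | ... | A α_m | β₁ | ... | β_n
is
  A  → β₁ A' | ... | β_n A'
  A' → α₁ A' | ... | α_m A' | ε

E → b becomes E → b E'
E → E * b becomes E' → * b E'
Add E' → ε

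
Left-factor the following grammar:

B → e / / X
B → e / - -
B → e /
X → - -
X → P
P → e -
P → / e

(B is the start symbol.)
Left-factoring transforms A → αβ₁ | αβ₂ into A → αA' and A' → β₁ | β₂
(α is the longest common prefix among the alternatives). Repeat until
no nonterminal has two alternatives with a common prefix.

Round 1: B has alternatives sharing prefix 'e /'. Introduce B': B → e / B'
  Add: B' → / X
  Add: B' → - -
  Add: B' → ε

No remaining common prefixes — done.

Resulting grammar:
B → e / B'
B' → / X
B' → - -
B' → ε
X → - -
X → P
P → e -
P → / e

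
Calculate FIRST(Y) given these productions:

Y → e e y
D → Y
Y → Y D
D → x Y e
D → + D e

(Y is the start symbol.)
{ 'e' }

From Y → e e y:
  - e is a terminal: add 'e' and stop
From Y → Y D:
  - Y is the symbol being defined: contributes nothing new
    Y is not nullable, so stop

Collecting: FIRST(Y) = { 'e' }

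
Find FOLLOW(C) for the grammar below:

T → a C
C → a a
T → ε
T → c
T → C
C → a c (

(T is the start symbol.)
To compute FOLLOW(C), find every occurrence of C on a right-hand side N → α C β: add FIRST(β) \ {ε}, and if β is empty or nullable also add FOLLOW(N). Iterate to a fixed point.

In T → a C: C is at the end, add FOLLOW(T)
In T → C: C is at the end, add FOLLOW(T)

The FOLLOW sets referred to above (computed the same way, to a fixed point):
  FOLLOW(T) = { $ }

Taking the union: FOLLOW(C) = { $ }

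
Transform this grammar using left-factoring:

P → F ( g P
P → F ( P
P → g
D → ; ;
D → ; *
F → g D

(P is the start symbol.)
P → F ( P'
P' → g P
P' → P
P → g
D → ; D'
D' → ;
D' → *
F → g D

Left-factoring transforms A → αβ₁ | αβ₂ into A → αA' and A' → β₁ | β₂
(α is the longest common prefix among the alternatives). Repeat until
no nonterminal has two alternatives with a common prefix.

Round 1: P has alternatives sharing prefix 'F ('. Introduce P': P → F ( P'
  Add: P' → g P
  Add: P' → P

Round 2: D has alternatives sharing prefix ';'. Introduce D': D → ; D'
  Add: D' → ;
  Add: D' → *

No remaining common prefixes — done.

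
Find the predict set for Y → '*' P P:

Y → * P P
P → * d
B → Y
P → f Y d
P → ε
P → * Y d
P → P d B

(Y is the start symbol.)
{ '*' }

PREDICT(Y → '*' P P) = (FIRST(RHS) \ {ε}) ∪ (FOLLOW(Y) if ε ∈ FIRST(RHS), i.e. RHS ⇒* ε)
FIRST('*' P P) = { '*' }
ε ∉ FIRST('*' P P), so FOLLOW(Y) is not added.
PREDICT(Y → '*' P P) = { '*' }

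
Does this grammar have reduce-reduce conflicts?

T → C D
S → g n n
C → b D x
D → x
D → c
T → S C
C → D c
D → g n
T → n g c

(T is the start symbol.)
A reduce-reduce conflict occurs when an LR(0) state has two complete items [A → α .] and [B → β .] — both call for a reduction, and with no lookahead the parser cannot choose between them.

Augment with T' → T and build the canonical LR(0) collection (I0 = CLOSURE({[T' → . T]}), then GOTO on every symbol after a dot until no new states appear). It has 21 states:
  I0: { [C → . D c], [C → . b D x], [D → . c], [D → . g n], [D → . x], [S → . g n n], [T → . C D], [T → . S C], [T → . n g c], [T' → . T] }  — shift
  I1: { [D → . c], [D → . g n], [D → . x], [T → C . D] }  — shift
  I2: { [C → D . c] }  — shift
  I3: { [C → . D c], [C → . b D x], [D → . c], [D → . g n], [D → . x], [T → S . C] }  — shift
  I4: { [T' → T .] }  — accept
  I5: { [C → b . D x], [D → . c], [D → . g n], [D → . x] }  — shift
  I6: { [D → c .] }  — reduce
  I7: { [D → g . n], [S → g . n n] }  — shift
  I8: { [T → n . g c] }  — shift
  I9: { [D → x .] }  — reduce
  I10: { [T → n g . c] }  — shift
  I11: { [T → n g c .] }  — reduce
  I12: { [D → g n .], [S → g n . n] }  — shift, reduce
  I13: { [S → g n n .] }  — reduce
  I14: { [C → b D . x] }  — shift
  I15: { [D → g . n] }  — shift
  I16: { [D → g n .] }  — reduce
  I17: { [C → b D x .] }  — reduce
  I18: { [T → S C .] }  — reduce
  I19: { [C → D c .] }  — reduce
  I20: { [T → C D .] }  — reduce

No state contains more than one complete item.

Answer: No reduce-reduce conflicts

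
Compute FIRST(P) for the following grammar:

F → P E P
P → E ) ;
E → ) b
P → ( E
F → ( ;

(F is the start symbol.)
{ '(', ')' }

FIRST sets of the other non-terminals involved (by the same procedure, iterated to a fixed point):
  FIRST(E) = { ')' }

From P → E ) ;:
  - E is a non-terminal: add FIRST(E) \ {ε} = { ')' }
    E is not nullable, so stop
From P → ( E:
  - '(' is a terminal: add '(' and stop

Collecting: FIRST(P) = { '(', ')' }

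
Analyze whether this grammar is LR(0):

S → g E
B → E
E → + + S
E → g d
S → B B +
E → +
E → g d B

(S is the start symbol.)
A grammar is LR(0) if no state in the canonical LR(0) collection has:
  - both a shift item (dot before a terminal) and a complete item (shift-reduce conflict), or
  - two or more complete items (reduce-reduce conflict; the accept item [S' → S .] counts as a complete item here).

Augment with S' → S and build the canonical LR(0) collection (I0 = CLOSURE({[S' → . S]}), then GOTO on every symbol after a dot until no new states appear). It has 14 states:
  I0: { [B → . E], [E → . + + S], [E → . +], [E → . g d B], [E → . g d], [S → . B B +], [S → . g E], [S' → . S] }  — shift
  I1: { [E → + . + S], [E → + .] }  — shift, reduce
  I2: { [B → . E], [E → . + + S], [E → . +], [E → . g d B], [E → . g d], [S → B . B +] }  — shift
  I3: { [B → E .] }  — reduce
  I4: { [S' → S .] }  — accept
  I5: { [E → . + + S], [E → . +], [E → . g d B], [E → . g d], [E → g . d B], [E → g . d], [S → g . E] }  — shift
  I6: { [S → g E .] }  — reduce
  I7: { [B → . E], [E → . + + S], [E → . +], [E → . g d B], [E → . g d], [E → g d . B], [E → g d .] }  — shift, reduce
  I8: { [E → g . d B], [E → g . d] }  — shift
  I9: { [E → g d B .] }  — reduce
  I10: { [S → B B . +] }  — shift
  I11: { [S → B B + .] }  — reduce
  I12: { [B → . E], [E → + + . S], [E → . + + S], [E → . +], [E → . g d B], [E → . g d], [S → . B B +], [S → . g E] }  — shift
  I13: { [E → + + S .] }  — reduce

Conflict in state I1:
  Shift-reduce conflict between [E → + .] and [E → + . + S]
So the grammar is NOT LR(0).

Answer: No. Shift-reduce conflict between [E → + .] and [E → + . + S]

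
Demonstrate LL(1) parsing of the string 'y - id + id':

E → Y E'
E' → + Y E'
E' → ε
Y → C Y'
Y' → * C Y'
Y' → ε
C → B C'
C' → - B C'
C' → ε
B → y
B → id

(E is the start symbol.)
Stack is shown with the top on the left.

Stack           Input          Action
-------------------------------------
E $             y - id + id $  output E → Y E'
Y E' $          y - id + id $  output Y → C Y'
C Y' E' $       y - id + id $  output C → B C'
B C' Y' E' $    y - id + id $  output B → y
y C' Y' E' $    y - id + id $  match 'y'
C' Y' E' $      - id + id $    output C' → - B C'
- B C' Y' E' $  - id + id $    match '-'
B C' Y' E' $    id + id $      output B → id
id C' Y' E' $   id + id $      match 'id'
C' Y' E' $      + id $         output C' → ε
Y' E' $         + id $         output Y' → ε
E' $            + id $         output E' → + Y E'
+ Y E' $        + id $         match '+'
Y E' $          id $           output Y → C Y'
C Y' E' $       id $           output C → B C'
B C' Y' E' $    id $           output B → id
id C' Y' E' $   id $           match 'id'
C' Y' E' $      $              output C' → ε
Y' E' $         $              output Y' → ε
E' $            $              output E' → ε
$               $              accept

The string is accepted.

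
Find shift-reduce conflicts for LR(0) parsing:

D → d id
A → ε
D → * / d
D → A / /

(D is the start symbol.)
A shift-reduce conflict occurs when an LR(0) state has both:
  - a complete (reduce) item [A → α .] (dot at the end), and
  - a shift item [B → β . c γ] (dot before a terminal).

Augment with D' → D and build the canonical LR(0) collection (I0 = CLOSURE({[D' → . D]}), then GOTO on every symbol after a dot until no new states appear). It has 10 states:
  I0: { [A → .], [D → . * / d], [D → . A / /], [D → . d id], [D' → . D] }  — shift, reduce
  I1: { [D → * . / d] }  — shift
  I2: { [D → A . / /] }  — shift
  I3: { [D' → D .] }  — accept
  I4: { [D → d . id] }  — shift
  I5: { [D → d id .] }  — reduce
  I6: { [D → A / . /] }  — shift
  I7: { [D → A / / .] }  — reduce
  I8: { [D → * / . d] }  — shift
  I9: { [D → * / d .] }  — reduce

I0 contains reduce item [A → .] and shift items [D → . * / d], [D → . d id] — shift-reduce conflict.

Answer: Yes — I0: [A → .] vs [D → . * / d]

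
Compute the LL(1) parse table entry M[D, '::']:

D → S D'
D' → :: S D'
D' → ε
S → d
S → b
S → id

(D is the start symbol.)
To find M[D, '::'], we find productions for D where '::' is in the predict set (PREDICT(N → α) = (FIRST(α) \ {ε}) ∪ (FOLLOW(N) if α ⇒* ε)).

Relevant sets:
  FIRST(S) = { 'b', 'd', 'id' }

D → S D': PREDICT = { 'b', 'd', 'id' }

M[D, '::'] is empty (no production applies)

Answer: Empty (error entry)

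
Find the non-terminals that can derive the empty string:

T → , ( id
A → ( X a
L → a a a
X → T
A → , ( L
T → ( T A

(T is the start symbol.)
A non-terminal is nullable if it can derive ε (the empty string): either it has an ε-production, or it has a production whose right-hand side consists entirely of nullable non-terminals.

There are no ε-productions, so no non-terminal can derive ε.
No non-terminals are nullable.

Answer: None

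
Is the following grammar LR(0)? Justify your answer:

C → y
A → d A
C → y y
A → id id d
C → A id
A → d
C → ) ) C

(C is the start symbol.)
A grammar is LR(0) if no state in the canonical LR(0) collection has:
  - both a shift item (dot before a terminal) and a complete item (shift-reduce conflict), or
  - two or more complete items (reduce-reduce conflict; the accept item [C' → C .] counts as a complete item here).

Augment with C' → C and build the canonical LR(0) collection (I0 = CLOSURE({[C' → . C]}), then GOTO on every symbol after a dot until no new states appear). It has 14 states:
  I0: { [A → . d A], [A → . d], [A → . id id d], [C → . ) ) C], [C → . A id], [C → . y y], [C → . y], [C' → . C] }  — shift
  I1: { [C → ) . ) C] }  — shift
  I2: { [C → A . id] }  — shift
  I3: { [C' → C .] }  — accept
  I4: { [A → . d A], [A → . d], [A → . id id d], [A → d . A], [A → d .] }  — shift, reduce
  I5: { [A → id . id d] }  — shift
  I6: { [C → y . y], [C → y .] }  — shift, reduce
  I7: { [C → y y .] }  — reduce
  I8: { [A → id id . d] }  — shift
  I9: { [A → id id d .] }  — reduce
  I10: { [A → d A .] }  — reduce
  I11: { [C → A id .] }  — reduce
  I12: { [A → . d A], [A → . d], [A → . id id d], [C → ) ) . C], [C → . ) ) C], [C → . A id], [C → . y y], [C → . y] }  — shift
  I13: { [C → ) ) C .] }  — reduce

Conflict in state I4:
  Shift-reduce conflict between [A → d .] and [A → . d]
So the grammar is NOT LR(0).

Answer: No. Shift-reduce conflict between [A → d .] and [A → . d]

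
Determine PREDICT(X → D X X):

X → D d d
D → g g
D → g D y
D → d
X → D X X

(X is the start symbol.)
{ 'd', 'g' }

PREDICT(X → D X X) = (FIRST(RHS) \ {ε}) ∪ (FOLLOW(X) if ε ∈ FIRST(RHS), i.e. RHS ⇒* ε)
FIRST(D) = { 'd', 'g' }
FIRST(D X X) = { 'd', 'g' }
ε ∉ FIRST(D X X), so FOLLOW(X) is not added.
PREDICT(X → D X X) = { 'd', 'g' }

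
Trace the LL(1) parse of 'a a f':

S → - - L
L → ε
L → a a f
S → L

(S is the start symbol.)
Stack is shown with the top on the left.

Stack    Input    Action
------------------------
S $      a a f $  output S → L
L $      a a f $  output L → a a f
a a f $  a a f $  match 'a'
a f $    a f $    match 'a'
f $      f $      match 'f'
$        $        accept

The string is accepted.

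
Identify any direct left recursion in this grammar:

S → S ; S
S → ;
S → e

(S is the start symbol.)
Yes, S is left-recursive

Direct left recursion occurs when N → N α for some non-terminal N (the right-hand side begins with the left-hand side itself).

S → S ; S: LEFT RECURSIVE (starts with S)
S → ;: starts with ';'
S → e: starts with e

The grammar has direct left recursion on: S.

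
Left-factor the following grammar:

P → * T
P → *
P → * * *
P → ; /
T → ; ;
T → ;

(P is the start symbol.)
P → * P'
P' → T
P' → ε
P' → * *
P → ; /
T → ; T'
T' → ;
T' → ε

Left-factoring transforms A → αβ₁ | αβ₂ into A → αA' and A' → β₁ | β₂
(α is the longest common prefix among the alternatives). Repeat until
no nonterminal has two alternatives with a common prefix.

Round 1: P has alternatives sharing prefix '*'. Introduce P': P → * P'
  Add: P' → T
  Add: P' → ε
  Add: P' → * *

Round 2: T has alternatives sharing prefix ';'. Introduce T': T → ; T'
  Add: T' → ;
  Add: T' → ε

No remaining common prefixes — done.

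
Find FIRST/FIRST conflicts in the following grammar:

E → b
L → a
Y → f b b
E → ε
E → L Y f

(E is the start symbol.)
No FIRST/FIRST conflicts.

A FIRST/FIRST conflict occurs when two productions N → α and N → β for the same non-terminal have FIRST(α) ∩ FIRST(β) ≠ ∅ (with ε ∈ FIRST of a nullable right-hand side, so two nullable alternatives also conflict).

FIRST sets of the non-terminals at (or reachable through a nullable prefix from) the front of some alternative:
  FIRST(L) = { 'a' }

Productions for E:
  E → b: FIRST = { 'b' }
  E → ε: FIRST = { ε }
  E → L Y f: FIRST = { 'a' }
L, Y have only one production, so no FIRST/FIRST conflict is possible there.

All alternatives of each non-terminal have pairwise disjoint FIRST sets.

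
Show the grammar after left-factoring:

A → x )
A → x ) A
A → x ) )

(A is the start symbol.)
Left-factoring transforms A → αβ₁ | αβ₂ into A → αA' and A' → β₁ | β₂
(α is the longest common prefix among the alternatives). Repeat until
no nonterminal has two alternatives with a common prefix.

Round 1: A has alternatives sharing prefix 'x )'. Introduce A': A → x ) A'
  Add: A' → ε
  Add: A' → A
  Add: A' → )

No remaining common prefixes — done.

Resulting grammar:
A → x ) A'
A' → ε
A' → A
A' → )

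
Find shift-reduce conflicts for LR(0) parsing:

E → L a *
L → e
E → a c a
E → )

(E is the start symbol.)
A shift-reduce conflict occurs when an LR(0) state has both:
  - a complete (reduce) item [A → α .] (dot at the end), and
  - a shift item [B → β . c γ] (dot before a terminal).

Augment with E' → E and build the canonical LR(0) collection (I0 = CLOSURE({[E' → . E]}), then GOTO on every symbol after a dot until no new states appear). It has 10 states:
  I0: { [E → . )], [E → . L a *], [E → . a c a], [E' → . E], [L → . e] }  — shift
  I1: { [E → ) .] }  — reduce
  I2: { [E' → E .] }  — accept
  I3: { [E → L . a *] }  — shift
  I4: { [E → a . c a] }  — shift
  I5: { [L → e .] }  — reduce
  I6: { [E → a c . a] }  — shift
  I7: { [E → a c a .] }  — reduce
  I8: { [E → L a . *] }  — shift
  I9: { [E → L a * .] }  — reduce

No state contains both a complete item and a shift item.

Answer: No shift-reduce conflicts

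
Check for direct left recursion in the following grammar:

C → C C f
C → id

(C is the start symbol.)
Direct left recursion occurs when N → N α for some non-terminal N (the right-hand side begins with the left-hand side itself).

C → C C f: LEFT RECURSIVE (starts with C)
C → id: starts with id

The grammar has direct left recursion on: C.

Answer: Yes, C is left-recursive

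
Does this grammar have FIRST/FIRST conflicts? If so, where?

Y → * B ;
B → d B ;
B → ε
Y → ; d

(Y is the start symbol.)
No FIRST/FIRST conflicts.

A FIRST/FIRST conflict occurs when two productions N → α and N → β for the same non-terminal have FIRST(α) ∩ FIRST(β) ≠ ∅ (with ε ∈ FIRST of a nullable right-hand side, so two nullable alternatives also conflict).

Productions for Y:
  Y → * B ;: FIRST = { '*' }
  Y → ; d: FIRST = { ';' }
Productions for B:
  B → d B ;: FIRST = { 'd' }
  B → ε: FIRST = { ε }

All alternatives of each non-terminal have pairwise disjoint FIRST sets.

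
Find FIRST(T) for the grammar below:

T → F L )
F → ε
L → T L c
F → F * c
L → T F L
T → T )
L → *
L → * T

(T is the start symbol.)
{ '*' }

FIRST sets of the other non-terminals involved (by the same procedure, iterated to a fixed point):
  FIRST(F) = { '*', ε }
  FIRST(L) = { '*' }

From T → F L ):
  - F is a non-terminal: add FIRST(F) \ {ε} = { '*' }
    F is nullable, so continue to the next symbol
  - L is a non-terminal: add FIRST(L) \ {ε} = { '*' }
    L is not nullable, so stop
From T → T ):
  - T is the symbol being defined: contributes nothing new
    T is not nullable, so stop

Collecting: FIRST(T) = { '*' }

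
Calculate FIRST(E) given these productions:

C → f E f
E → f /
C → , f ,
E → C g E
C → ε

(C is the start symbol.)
To compute FIRST(E), examine every production with E on the left-hand side, reading each right-hand side left to right until a non-nullable symbol is reached.

FIRST sets of the other non-terminals involved (by the same procedure, iterated to a fixed point):
  FIRST(C) = { ',', 'f', ε }

From E → f /:
  - f is a terminal: add 'f' and stop
From E → C g E:
  - C is a non-terminal: add FIRST(C) \ {ε} = { ',', 'f' }
    C is nullable, so continue to the next symbol
  - g is a terminal: add 'g' and stop

Collecting: FIRST(E) = { ',', 'f', 'g' }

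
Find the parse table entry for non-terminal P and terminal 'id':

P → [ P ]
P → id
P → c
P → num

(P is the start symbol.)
To find M[P, 'id'], we find productions for P where 'id' is in the predict set (PREDICT(N → α) = (FIRST(α) \ {ε}) ∪ (FOLLOW(N) if α ⇒* ε)).

P → [ P ]: PREDICT = { '[' }
P → id: PREDICT = { 'id' }
  'id' is in predict set, so this production goes in M[P, 'id']
P → c: PREDICT = { 'c' }
P → num: PREDICT = { 'num' }

M[P, 'id'] = P → id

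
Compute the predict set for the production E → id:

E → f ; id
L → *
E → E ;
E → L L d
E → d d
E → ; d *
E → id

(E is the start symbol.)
PREDICT(E → id) = (FIRST(RHS) \ {ε}) ∪ (FOLLOW(E) if ε ∈ FIRST(RHS), i.e. RHS ⇒* ε)
FIRST(id) = { 'id' }
ε ∉ FIRST(id), so FOLLOW(E) is not added.
PREDICT(E → id) = { 'id' }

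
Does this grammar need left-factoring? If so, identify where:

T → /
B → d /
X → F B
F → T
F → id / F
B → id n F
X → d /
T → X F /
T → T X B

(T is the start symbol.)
No, left-factoring is not needed

Left-factoring is needed when two productions for the same non-terminal
share a common prefix on the right-hand side.

Productions for T:
  T → /
  T → X F /
  T → T X B
Productions for B:
  B → d /
  B → id n F
Productions for X:
  X → F B
  X → d /
Productions for F:
  F → T
  F → id / F

No common prefixes found.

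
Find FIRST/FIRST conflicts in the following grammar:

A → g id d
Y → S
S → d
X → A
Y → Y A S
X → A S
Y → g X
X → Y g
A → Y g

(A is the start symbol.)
A FIRST/FIRST conflict occurs when two productions N → α and N → β for the same non-terminal have FIRST(α) ∩ FIRST(β) ≠ ∅ (with ε ∈ FIRST of a nullable right-hand side, so two nullable alternatives also conflict).

FIRST sets of the non-terminals at (or reachable through a nullable prefix from) the front of some alternative:
  FIRST(Y) = { 'd', 'g' }
  FIRST(S) = { 'd' }
  FIRST(A) = { 'd', 'g' }

Productions for A:
  A → g id d: FIRST = { 'g' }
  A → Y g: FIRST = { 'd', 'g' }
Productions for Y:
  Y → S: FIRST = { 'd' }
  Y → Y A S: FIRST = { 'd', 'g' }
  Y → g X: FIRST = { 'g' }
Productions for X:
  X → A: FIRST = { 'd', 'g' }
  X → A S: FIRST = { 'd', 'g' }
  X → Y g: FIRST = { 'd', 'g' }
S has only one production, so no FIRST/FIRST conflict is possible there.

Conflict for A: A → g id d and A → Y g
  Overlap: { 'g' }
Conflict for Y: Y → S and Y → Y A S
  Overlap: { 'd' }
Conflict for Y: Y → Y A S and Y → g X
  Overlap: { 'g' }
Conflict for X: X → A and X → A S
  Overlap: { 'd', 'g' }
Conflict for X: X → A and X → Y g
  Overlap: { 'd', 'g' }
Conflict for X: X → A S and X → Y g
  Overlap: { 'd', 'g' }

Answer: Yes. A → g id d / A → Y g on { 'g' }; Y → S / Y → Y A S on { 'd' }; Y → Y A S / Y → g X on { 'g' }; X → A / X → A S on { 'd', 'g' }; X → A / X → Y g on { 'd', 'g' }; X → A S / X → Y g on { 'd', 'g' }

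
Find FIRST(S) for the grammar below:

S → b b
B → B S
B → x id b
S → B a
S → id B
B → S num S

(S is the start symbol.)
To compute FIRST(S), examine every production with S on the left-hand side, reading each right-hand side left to right until a non-nullable symbol is reached.

FIRST sets of the other non-terminals involved (by the same procedure, iterated to a fixed point):
  FIRST(B) = { 'b', 'id', 'x' }

From S → b b:
  - b is a terminal: add 'b' and stop
From S → B a:
  - B is a non-terminal: add FIRST(B) \ {ε} = { 'b', 'id', 'x' }
    B is not nullable, so stop
From S → id B:
  - id is a terminal: add 'id' and stop

Collecting: FIRST(S) = { 'b', 'id', 'x' }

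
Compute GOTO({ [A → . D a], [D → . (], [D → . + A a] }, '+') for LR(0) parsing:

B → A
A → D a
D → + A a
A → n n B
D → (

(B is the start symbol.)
GOTO(I, '+') = CLOSURE({ [A → αX.β] : [A → α.Xβ] ∈ I, X = '+' })

Items with dot before '+', with the dot advanced:
  [D → . + A a] → [D → + . A a]
Closure of the advanced items:
  [D → + . A a] has the dot before A: add [A → . D a], [A → . n n B]
  [A → . D a] has the dot before D: add [D → . + A a], [D → . (]

GOTO = { [A → . D a], [A → . n n B], [D → + . A a], [D → . (], [D → . + A a] }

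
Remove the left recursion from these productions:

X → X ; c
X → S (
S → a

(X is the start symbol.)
X → S ( X'
X' → ; c X'
X' → ε
S → a

X is directly left-recursive. The standard transformation for
  A → A α₁ | ... | A α_m | β₁ | ... | β_n
is
  A  → β₁ A' | ... | β_n A'
  A' → α₁ A' | ... | α_m A' | ε

X → S ( becomes X → S ( X'
X → X ; c becomes X' → ; c X'
Add X' → ε

Productions for other non-terminals are unchanged:
  S → a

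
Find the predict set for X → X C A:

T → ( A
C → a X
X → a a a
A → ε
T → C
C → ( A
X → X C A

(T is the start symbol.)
{ 'a' }

PREDICT(X → X C A) = (FIRST(RHS) \ {ε}) ∪ (FOLLOW(X) if ε ∈ FIRST(RHS), i.e. RHS ⇒* ε)
FIRST(X) = { 'a' }
FIRST(X C A) = { 'a' }
ε ∉ FIRST(X C A), so FOLLOW(X) is not added.
PREDICT(X → X C A) = { 'a' }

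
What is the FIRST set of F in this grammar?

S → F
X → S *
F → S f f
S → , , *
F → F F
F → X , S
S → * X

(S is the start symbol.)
FIRST sets of the other non-terminals involved (by the same procedure, iterated to a fixed point):
  FIRST(S) = { '*', ',' }
  FIRST(X) = { '*', ',' }

From F → S f f:
  - S is a non-terminal: add FIRST(S) \ {ε} = { '*', ',' }
    S is not nullable, so stop
From F → F F:
  - F is the symbol being defined: contributes nothing new
    F is not nullable, so stop
From F → X , S:
  - X is a non-terminal: add FIRST(X) \ {ε} = { '*', ',' }
    X is not nullable, so stop

Collecting: FIRST(F) = { '*', ',' }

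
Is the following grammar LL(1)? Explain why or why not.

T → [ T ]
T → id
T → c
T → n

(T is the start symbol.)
For T:
  PREDICT(T → '[' T ']') = { '[' }
  PREDICT(T → id) = { 'id' }
  PREDICT(T → c) = { 'c' }
  PREDICT(T → n) = { 'n' }

All predict sets are disjoint. The grammar IS LL(1).

Answer: Yes, the grammar is LL(1).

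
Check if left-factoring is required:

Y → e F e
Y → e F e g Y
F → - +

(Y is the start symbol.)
Yes, Y has productions with common prefix 'e F e'

Left-factoring is needed when two productions for the same non-terminal
share a common prefix on the right-hand side.

Productions for Y:
  Y → e F e
  Y → e F e g Y

Found common prefix 'e F e' in productions for Y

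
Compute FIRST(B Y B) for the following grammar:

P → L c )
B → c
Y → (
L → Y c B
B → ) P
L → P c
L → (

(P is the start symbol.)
FIRST sets of the non-terminals involved (from the grammar, by fixed-point iteration):
  FIRST(B) = { ')', 'c' }

To compute FIRST(B Y B), process the symbols left to right:
Symbol B is a non-terminal. Add FIRST(B) \ {ε} = { ')', 'c' }
B is not nullable (ε ∉ FIRST(B)), so stop here.
FIRST(B Y B) = { ')', 'c' }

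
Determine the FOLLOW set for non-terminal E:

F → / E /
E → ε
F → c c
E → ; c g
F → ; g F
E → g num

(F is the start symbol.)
{ '/' }

In F → / E /: E is followed by '/', add FIRST('/') \ {ε} = { '/' }

Taking the union: FOLLOW(E) = { '/' }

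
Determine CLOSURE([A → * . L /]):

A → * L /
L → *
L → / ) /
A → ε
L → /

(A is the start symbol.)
To compute CLOSURE, for each item [A → α.Bβ] where B is a non-terminal, add [B → .γ] for all productions B → γ; repeat for the newly added items until nothing changes.

Start with: [A → * . L /]
  [A → * . L /] has the dot before L: add [L → . *], [L → . / ) /], [L → . /]
No further items can be added.

CLOSURE = { [A → * . L /], [L → . *], [L → . / ) /], [L → . /] }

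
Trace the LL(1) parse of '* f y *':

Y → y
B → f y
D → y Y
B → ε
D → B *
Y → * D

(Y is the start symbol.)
Stack is shown with the top on the left.

Stack    Input      Action
--------------------------
Y $      * f y * $  output Y → * D
* D $    * f y * $  match '*'
D $      f y * $    output D → B *
B * $    f y * $    output B → f y
f y * $  f y * $    match 'f'
y * $    y * $      match 'y'
* $      * $        match '*'
$        $          accept

The string is accepted.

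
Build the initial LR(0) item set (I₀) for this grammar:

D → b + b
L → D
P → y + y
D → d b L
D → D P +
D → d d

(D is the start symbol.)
{ [D → . D P +], [D → . b + b], [D → . d b L], [D → . d d], [D' → . D] }

First, augment the grammar with D' → D
I₀ = CLOSURE({ [D' → . D] }):
  [D' → . D] has the dot before D: add [D → . b + b], [D → . d b L], [D → . D P +], [D → . d d]
No further items can be added.

I₀ = { [D → . D P +], [D → . b + b], [D → . d b L], [D → . d d], [D' → . D] }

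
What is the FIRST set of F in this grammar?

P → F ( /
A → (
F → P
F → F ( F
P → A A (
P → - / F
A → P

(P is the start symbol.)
FIRST sets of the other non-terminals involved (by the same procedure, iterated to a fixed point):
  FIRST(P) = { '(', '-' }

From F → P:
  - P is a non-terminal: add FIRST(P) \ {ε} = { '(', '-' }
    P is not nullable, so stop
From F → F ( F:
  - F is the symbol being defined: contributes nothing new
    F is not nullable, so stop

Collecting: FIRST(F) = { '(', '-' }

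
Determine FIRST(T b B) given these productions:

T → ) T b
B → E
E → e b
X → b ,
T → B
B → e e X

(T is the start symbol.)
{ ')', 'e' }

FIRST sets of the non-terminals involved (from the grammar, by fixed-point iteration):
  FIRST(T) = { ')', 'e' }

To compute FIRST(T b B), process the symbols left to right:
Symbol T is a non-terminal. Add FIRST(T) \ {ε} = { ')', 'e' }
T is not nullable (ε ∉ FIRST(T)), so stop here.
FIRST(T b B) = { ')', 'e' }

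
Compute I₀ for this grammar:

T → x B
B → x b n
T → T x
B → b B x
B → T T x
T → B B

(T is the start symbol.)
First, augment the grammar with T' → T
I₀ = CLOSURE({ [T' → . T] }):
  [T' → . T] has the dot before T: add [T → . x B], [T → . T x], [T → . B B]
  [T → . B B] has the dot before B: add [B → . x b n], [B → . b B x], [B → . T T x]
No further items can be added.

I₀ = { [B → . T T x], [B → . b B x], [B → . x b n], [T → . B B], [T → . T x], [T → . x B], [T' → . T] }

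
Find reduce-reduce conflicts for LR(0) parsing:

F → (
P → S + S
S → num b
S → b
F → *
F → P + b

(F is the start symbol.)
A reduce-reduce conflict occurs when an LR(0) state has two complete items [A → α .] and [B → β .] — both call for a reduction, and with no lookahead the parser cannot choose between them.

Augment with F' → F and build the canonical LR(0) collection (I0 = CLOSURE({[F' → . F]}), then GOTO on every symbol after a dot until no new states appear). It has 13 states:
  I0: { [F → . (], [F → . *], [F → . P + b], [F' → . F], [P → . S + S], [S → . b], [S → . num b] }  — shift
  I1: { [F → ( .] }  — reduce
  I2: { [F → * .] }  — reduce
  I3: { [F' → F .] }  — accept
  I4: { [F → P . + b] }  — shift
  I5: { [P → S . + S] }  — shift
  I6: { [S → b .] }  — reduce
  I7: { [S → num . b] }  — shift
  I8: { [S → num b .] }  — reduce
  I9: { [P → S + . S], [S → . b], [S → . num b] }  — shift
  I10: { [P → S + S .] }  — reduce
  I11: { [F → P + . b] }  — shift
  I12: { [F → P + b .] }  — reduce

No state contains more than one complete item.

Answer: No reduce-reduce conflicts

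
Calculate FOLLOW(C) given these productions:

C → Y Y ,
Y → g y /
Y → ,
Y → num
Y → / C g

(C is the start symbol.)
{ $, 'g' }

C is the start symbol, so $ ∈ FOLLOW(C).
In Y → / C g: C is followed by g, add FIRST(g) \ {ε} = { 'g' }

Taking the union: FOLLOW(C) = { $, 'g' }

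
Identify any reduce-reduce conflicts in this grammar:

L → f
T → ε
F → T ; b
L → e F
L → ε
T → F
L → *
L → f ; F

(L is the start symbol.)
A reduce-reduce conflict occurs when an LR(0) state has two complete items [A → α .] and [B → β .] — both call for a reduction, and with no lookahead the parser cannot choose between them.

Augment with L' → L and build the canonical LR(0) collection (I0 = CLOSURE({[L' → . L]}), then GOTO on every symbol after a dot until no new states appear). It has 11 states:
  I0: { [L → . *], [L → . e F], [L → . f ; F], [L → . f], [L → .], [L' → . L] }  — shift, reduce
  I1: { [L → * .] }  — reduce
  I2: { [L' → L .] }  — accept
  I3: { [F → . T ; b], [L → e . F], [T → . F], [T → .] }  — reduce
  I4: { [L → f . ; F], [L → f .] }  — shift, reduce
  I5: { [F → . T ; b], [L → f ; . F], [T → . F], [T → .] }  — reduce
  I6: { [L → f ; F .], [T → F .] }  — 2 reduces
  I7: { [F → T . ; b] }  — shift
  I8: { [F → T ; . b] }  — shift
  I9: { [F → T ; b .] }  — reduce
  I10: { [L → e F .], [T → F .] }  — 2 reduces

I6 contains complete items [L → f ; F .], [T → F .] — reduce-reduce conflict.
I10 contains complete items [L → e F .], [T → F .] — reduce-reduce conflict.

Answer: Yes — I6: [L → f ; F .] vs [T → F .]; I10: [L → e F .] vs [T → F .]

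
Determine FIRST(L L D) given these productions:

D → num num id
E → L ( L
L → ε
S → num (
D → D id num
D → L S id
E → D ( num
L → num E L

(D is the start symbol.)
{ 'num' }

FIRST sets of the non-terminals involved (from the grammar, by fixed-point iteration):
  FIRST(L) = { 'num', ε }
  FIRST(D) = { 'num' }

To compute FIRST(L L D), process the symbols left to right:
Symbol L is a non-terminal. Add FIRST(L) \ {ε} = { 'num' }
L is nullable (ε ∈ FIRST(L)), continue to the next symbol.
Symbol L is a non-terminal. Add FIRST(L) \ {ε} = { 'num' }
L is nullable (ε ∈ FIRST(L)), continue to the next symbol.
Symbol D is a non-terminal. Add FIRST(D) \ {ε} = { 'num' }
D is not nullable (ε ∉ FIRST(D)), so stop here.
FIRST(L L D) = { 'num' }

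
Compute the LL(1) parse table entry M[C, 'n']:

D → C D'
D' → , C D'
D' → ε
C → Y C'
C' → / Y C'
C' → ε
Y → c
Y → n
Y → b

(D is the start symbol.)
To find M[C, 'n'], we find productions for C where 'n' is in the predict set (PREDICT(N → α) = (FIRST(α) \ {ε}) ∪ (FOLLOW(N) if α ⇒* ε)).

Relevant sets:
  FIRST(Y) = { 'b', 'c', 'n' }

C → Y C': PREDICT = { 'b', 'c', 'n' }
  'n' is in predict set, so this production goes in M[C, 'n']

M[C, 'n'] = C → Y C'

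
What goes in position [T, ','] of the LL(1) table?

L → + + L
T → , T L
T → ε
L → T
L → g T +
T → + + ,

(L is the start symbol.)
To find M[T, ','], we find productions for T where ',' is in the predict set (PREDICT(N → α) = (FIRST(α) \ {ε}) ∪ (FOLLOW(N) if α ⇒* ε)).

Relevant sets:
  FOLLOW(T) = { $, '+', ',', 'g' }

T → , T L: PREDICT = { ',' }
  ',' is in predict set, so this production goes in M[T, ',']
T → ε: PREDICT = { $, '+', ',', 'g' }
  ',' is in predict set, so this production goes in M[T, ',']
T → + + ,: PREDICT = { '+' }

M[T, ','] = T → , T L, T → ε  (a multiply-defined cell — the grammar is not LL(1))

Answer: T → , T L, T → ε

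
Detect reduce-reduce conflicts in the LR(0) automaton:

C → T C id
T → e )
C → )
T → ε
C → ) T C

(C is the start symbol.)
Yes — I1: [C → ) .] vs [T → .]

Augment with C' → C and build the canonical LR(0) collection (I0 = CLOSURE({[C' → . C]}), then GOTO on every symbol after a dot until no new states appear). It has 10 states:
  I0: { [C → . ) T C], [C → . )], [C → . T C id], [C' → . C], [T → . e )], [T → .] }  — shift, reduce
  I1: { [C → ) . T C], [C → ) .], [T → . e )], [T → .] }  — shift, 2 reduces
  I2: { [C' → C .] }  — accept
  I3: { [C → . ) T C], [C → . )], [C → . T C id], [C → T . C id], [T → . e )], [T → .] }  — shift, reduce
  I4: { [T → e . )] }  — shift
  I5: { [T → e ) .] }  — reduce
  I6: { [C → T C . id] }  — shift
  I7: { [C → T C id .] }  — reduce
  I8: { [C → ) T . C], [C → . ) T C], [C → . )], [C → . T C id], [T → . e )], [T → .] }  — shift, reduce
  I9: { [C → ) T C .] }  — reduce

I1 contains complete items [C → ) .], [T → .] — reduce-reduce conflict.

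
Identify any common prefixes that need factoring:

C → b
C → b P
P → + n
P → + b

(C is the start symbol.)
Left-factoring is needed when two productions for the same non-terminal
share a common prefix on the right-hand side.

Productions for C:
  C → b
  C → b P
Productions for P:
  P → + n
  P → + b

Found common prefix 'b' in productions for C
Found common prefix '+' in productions for P

Answer: Yes, C has productions with common prefix 'b'; P has productions with common prefix '+'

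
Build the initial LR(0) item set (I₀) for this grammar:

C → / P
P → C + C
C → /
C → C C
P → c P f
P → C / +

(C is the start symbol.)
{ [C → . / P], [C → . /], [C → . C C], [C' → . C] }

First, augment the grammar with C' → C
I₀ = CLOSURE({ [C' → . C] }):
  [C' → . C] has the dot before C: add [C → . / P], [C → . /], [C → . C C]
No further items can be added.

I₀ = { [C → . / P], [C → . /], [C → . C C], [C' → . C] }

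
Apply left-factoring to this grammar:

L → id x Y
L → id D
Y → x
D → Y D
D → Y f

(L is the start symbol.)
L → id L'
L' → x Y
L' → D
Y → x
D → Y D'
D' → D
D' → f

Left-factoring transforms A → αβ₁ | αβ₂ into A → αA' and A' → β₁ | β₂
(α is the longest common prefix among the alternatives). Repeat until
no nonterminal has two alternatives with a common prefix.

Round 1: L has alternatives sharing prefix 'id'. Introduce L': L → id L'
  Add: L' → x Y
  Add: L' → D

Round 2: D has alternatives sharing prefix 'Y'. Introduce D': D → Y D'
  Add: D' → D
  Add: D' → f

No remaining common prefixes — done.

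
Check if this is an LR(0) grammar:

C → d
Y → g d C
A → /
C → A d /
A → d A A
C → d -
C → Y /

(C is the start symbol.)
A grammar is LR(0) if no state in the canonical LR(0) collection has:
  - both a shift item (dot before a terminal) and a complete item (shift-reduce conflict), or
  - two or more complete items (reduce-reduce conflict; the accept item [C' → C .] counts as a complete item here).

Augment with C' → C and build the canonical LR(0) collection (I0 = CLOSURE({[C' → . C]}), then GOTO on every symbol after a dot until no new states appear). It has 16 states:
  I0: { [A → . /], [A → . d A A], [C → . A d /], [C → . Y /], [C → . d -], [C → . d], [C' → . C], [Y → . g d C] }  — shift
  I1: { [A → / .] }  — reduce
  I2: { [C → A . d /] }  — shift
  I3: { [C' → C .] }  — accept
  I4: { [C → Y . /] }  — shift
  I5: { [A → . /], [A → . d A A], [A → d . A A], [C → d . -], [C → d .] }  — shift, reduce
  I6: { [Y → g . d C] }  — shift
  I7: { [A → . /], [A → . d A A], [C → . A d /], [C → . Y /], [C → . d -], [C → . d], [Y → . g d C], [Y → g d . C] }  — shift
  I8: { [Y → g d C .] }  — reduce
  I9: { [C → d - .] }  — reduce
  I10: { [A → . /], [A → . d A A], [A → d A . A] }  — shift
  I11: { [A → . /], [A → . d A A], [A → d . A A] }  — shift
  I12: { [A → d A A .] }  — reduce
  I13: { [C → Y / .] }  — reduce
  I14: { [C → A d . /] }  — shift
  I15: { [C → A d / .] }  — reduce

Conflict in state I5:
  Shift-reduce conflict between [C → d .] and [A → . /]
So the grammar is NOT LR(0).

Answer: No. Shift-reduce conflict between [C → d .] and [A → . /]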